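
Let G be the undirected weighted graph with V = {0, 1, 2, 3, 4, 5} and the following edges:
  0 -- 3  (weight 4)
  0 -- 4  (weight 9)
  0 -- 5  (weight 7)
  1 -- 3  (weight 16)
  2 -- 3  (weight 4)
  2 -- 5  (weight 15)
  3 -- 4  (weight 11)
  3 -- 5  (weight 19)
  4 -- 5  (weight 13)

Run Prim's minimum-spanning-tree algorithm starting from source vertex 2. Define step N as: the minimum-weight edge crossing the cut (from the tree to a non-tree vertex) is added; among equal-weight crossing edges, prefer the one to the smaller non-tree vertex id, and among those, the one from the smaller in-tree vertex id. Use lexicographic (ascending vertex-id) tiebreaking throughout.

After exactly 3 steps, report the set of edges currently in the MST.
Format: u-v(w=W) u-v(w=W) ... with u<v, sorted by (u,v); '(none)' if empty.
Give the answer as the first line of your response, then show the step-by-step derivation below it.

0-3(w=4) 0-5(w=7) 2-3(w=4)

step 1: add edge 2-3 (w=4); MST = {2-3(w=4)}
step 2: add edge 0-3 (w=4); MST = {0-3(w=4) 2-3(w=4)}
step 3: add edge 0-5 (w=7); MST = {0-3(w=4) 0-5(w=7) 2-3(w=4)}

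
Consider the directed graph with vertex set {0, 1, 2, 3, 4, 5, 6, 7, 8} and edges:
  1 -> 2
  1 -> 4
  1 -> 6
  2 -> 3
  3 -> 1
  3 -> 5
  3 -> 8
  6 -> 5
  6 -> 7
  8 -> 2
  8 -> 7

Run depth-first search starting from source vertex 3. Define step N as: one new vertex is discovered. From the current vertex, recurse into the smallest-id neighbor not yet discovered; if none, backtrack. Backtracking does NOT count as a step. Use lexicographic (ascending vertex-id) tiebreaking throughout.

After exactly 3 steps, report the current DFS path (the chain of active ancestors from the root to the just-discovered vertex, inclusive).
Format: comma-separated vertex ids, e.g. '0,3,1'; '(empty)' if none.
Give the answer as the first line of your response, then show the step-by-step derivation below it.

3,1,2

step 1: discover 3; path=3; order=3
step 2: discover 1; path=3>1; order=3,1
step 3: discover 2; path=3>1>2; order=3,1,2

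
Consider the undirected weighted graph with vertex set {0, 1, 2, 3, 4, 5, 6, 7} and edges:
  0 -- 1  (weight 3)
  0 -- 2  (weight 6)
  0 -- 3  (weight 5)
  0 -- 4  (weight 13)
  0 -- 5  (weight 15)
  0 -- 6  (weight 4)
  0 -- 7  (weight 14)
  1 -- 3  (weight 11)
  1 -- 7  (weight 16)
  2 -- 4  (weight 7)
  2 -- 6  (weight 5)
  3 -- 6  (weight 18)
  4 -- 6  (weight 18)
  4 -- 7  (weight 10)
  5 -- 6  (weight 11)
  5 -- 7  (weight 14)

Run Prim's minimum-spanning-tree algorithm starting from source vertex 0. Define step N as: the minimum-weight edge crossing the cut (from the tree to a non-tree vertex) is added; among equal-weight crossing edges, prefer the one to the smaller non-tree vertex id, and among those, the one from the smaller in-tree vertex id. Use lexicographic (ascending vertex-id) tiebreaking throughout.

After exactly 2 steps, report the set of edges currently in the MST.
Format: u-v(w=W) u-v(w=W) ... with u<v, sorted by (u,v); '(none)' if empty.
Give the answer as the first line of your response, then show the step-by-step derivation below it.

0-1(w=3) 0-6(w=4)

step 1: add edge 0-1 (w=3); MST = {0-1(w=3)}
step 2: add edge 0-6 (w=4); MST = {0-1(w=3) 0-6(w=4)}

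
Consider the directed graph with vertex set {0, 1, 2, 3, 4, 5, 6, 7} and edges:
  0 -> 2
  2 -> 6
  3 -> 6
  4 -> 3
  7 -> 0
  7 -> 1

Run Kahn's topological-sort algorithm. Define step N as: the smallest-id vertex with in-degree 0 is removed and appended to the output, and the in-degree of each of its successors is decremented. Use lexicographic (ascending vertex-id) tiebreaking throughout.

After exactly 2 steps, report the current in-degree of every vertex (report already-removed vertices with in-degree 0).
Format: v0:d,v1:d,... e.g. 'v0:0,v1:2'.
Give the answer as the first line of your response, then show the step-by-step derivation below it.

v0:1,v1:1,v2:1,v3:0,v4:0,v5:0,v6:1,v7:0

step 1: output 4; order=[4]; indeg=(1,1,1,0,0,0,2,0)
step 2: output 3; order=[4,3]; indeg=(1,1,1,0,0,0,1,0)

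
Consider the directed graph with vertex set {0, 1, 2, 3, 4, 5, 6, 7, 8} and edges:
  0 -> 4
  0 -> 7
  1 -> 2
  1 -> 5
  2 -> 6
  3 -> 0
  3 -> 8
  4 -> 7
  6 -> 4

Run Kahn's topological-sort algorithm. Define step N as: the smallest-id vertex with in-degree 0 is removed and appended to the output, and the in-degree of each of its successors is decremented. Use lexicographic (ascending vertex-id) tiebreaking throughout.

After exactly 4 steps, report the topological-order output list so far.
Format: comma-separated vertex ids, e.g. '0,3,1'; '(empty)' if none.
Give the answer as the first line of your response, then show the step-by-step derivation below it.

1,2,3,0

step 1: output 1; order=[1]; indeg=(1,0,0,0,2,0,1,2,1)
step 2: output 2; order=[1,2]; indeg=(1,0,0,0,2,0,0,2,1)
step 3: output 3; order=[1,2,3]; indeg=(0,0,0,0,2,0,0,2,0)
step 4: output 0; order=[1,2,3,0]; indeg=(0,0,0,0,1,0,0,1,0)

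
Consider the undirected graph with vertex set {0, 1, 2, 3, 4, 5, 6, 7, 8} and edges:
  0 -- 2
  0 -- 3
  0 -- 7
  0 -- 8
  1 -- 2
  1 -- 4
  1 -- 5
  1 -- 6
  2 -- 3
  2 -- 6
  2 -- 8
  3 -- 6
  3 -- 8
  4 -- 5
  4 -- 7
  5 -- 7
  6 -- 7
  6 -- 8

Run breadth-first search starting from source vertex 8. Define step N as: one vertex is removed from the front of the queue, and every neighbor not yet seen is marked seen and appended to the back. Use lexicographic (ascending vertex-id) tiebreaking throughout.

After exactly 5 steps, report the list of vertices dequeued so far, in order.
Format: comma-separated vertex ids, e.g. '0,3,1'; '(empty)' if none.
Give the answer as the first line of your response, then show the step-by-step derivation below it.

8,0,2,3,6

step 1: dequeue 8; queue=[0,2,3,6]; order=8
step 2: dequeue 0; queue=[2,3,6,7]; order=8,0
step 3: dequeue 2; queue=[3,6,7,1]; order=8,0,2
step 4: dequeue 3; queue=[6,7,1]; order=8,0,2,3
step 5: dequeue 6; queue=[7,1]; order=8,0,2,3,6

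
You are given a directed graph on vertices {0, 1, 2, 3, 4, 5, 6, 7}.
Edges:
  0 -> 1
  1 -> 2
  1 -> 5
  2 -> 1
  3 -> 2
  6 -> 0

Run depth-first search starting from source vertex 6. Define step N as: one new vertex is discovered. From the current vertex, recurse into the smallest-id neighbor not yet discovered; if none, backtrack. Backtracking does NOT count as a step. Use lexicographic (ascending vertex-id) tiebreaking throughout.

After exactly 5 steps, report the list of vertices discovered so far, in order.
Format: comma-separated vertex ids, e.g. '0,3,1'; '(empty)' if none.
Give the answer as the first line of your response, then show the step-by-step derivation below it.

6,0,1,2,5

step 1: discover 6; path=6; order=6
step 2: discover 0; path=6>0; order=6,0
step 3: discover 1; path=6>0>1; order=6,0,1
step 4: discover 2; path=6>0>1>2; order=6,0,1,2
step 5: discover 5; path=6>0>1>5; order=6,0,1,2,5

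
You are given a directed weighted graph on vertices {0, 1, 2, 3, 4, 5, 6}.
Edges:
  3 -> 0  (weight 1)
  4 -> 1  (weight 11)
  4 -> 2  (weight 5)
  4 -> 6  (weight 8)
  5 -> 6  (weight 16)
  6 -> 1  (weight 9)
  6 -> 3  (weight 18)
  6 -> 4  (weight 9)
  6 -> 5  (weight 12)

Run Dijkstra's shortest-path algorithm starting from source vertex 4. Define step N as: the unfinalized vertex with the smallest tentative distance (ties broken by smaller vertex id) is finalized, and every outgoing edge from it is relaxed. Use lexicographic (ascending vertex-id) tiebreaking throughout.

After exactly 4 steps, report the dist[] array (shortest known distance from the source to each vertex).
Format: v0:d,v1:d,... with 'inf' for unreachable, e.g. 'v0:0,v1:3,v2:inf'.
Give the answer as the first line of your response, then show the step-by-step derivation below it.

v0:inf,v1:11,v2:5,v3:26,v4:0,v5:20,v6:8

step 1: dist = v0:inf,v1:11,v2:5,v3:inf,v4:0,v5:inf,v6:8
step 2: dist = v0:inf,v1:11,v2:5,v3:inf,v4:0,v5:inf,v6:8
step 3: dist = v0:inf,v1:11,v2:5,v3:26,v4:0,v5:20,v6:8
step 4: dist = v0:inf,v1:11,v2:5,v3:26,v4:0,v5:20,v6:8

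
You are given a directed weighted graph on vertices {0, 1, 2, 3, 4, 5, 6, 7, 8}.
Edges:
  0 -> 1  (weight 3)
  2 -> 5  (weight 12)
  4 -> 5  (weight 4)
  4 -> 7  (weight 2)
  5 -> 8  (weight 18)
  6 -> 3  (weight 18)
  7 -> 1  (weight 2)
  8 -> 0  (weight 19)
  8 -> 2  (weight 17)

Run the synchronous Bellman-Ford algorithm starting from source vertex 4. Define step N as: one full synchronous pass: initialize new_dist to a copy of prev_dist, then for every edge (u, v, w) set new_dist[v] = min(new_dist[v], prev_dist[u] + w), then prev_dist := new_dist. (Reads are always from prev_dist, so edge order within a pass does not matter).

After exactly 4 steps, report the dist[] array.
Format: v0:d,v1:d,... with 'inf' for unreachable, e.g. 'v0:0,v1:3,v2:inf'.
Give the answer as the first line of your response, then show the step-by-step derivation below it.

v0:41,v1:4,v2:39,v3:inf,v4:0,v5:4,v6:inf,v7:2,v8:22

step 1: dist = v0:inf,v1:inf,v2:inf,v3:inf,v4:0,v5:4,v6:inf,v7:2,v8:inf
step 2: dist = v0:inf,v1:4,v2:inf,v3:inf,v4:0,v5:4,v6:inf,v7:2,v8:22
step 3: dist = v0:41,v1:4,v2:39,v3:inf,v4:0,v5:4,v6:inf,v7:2,v8:22
step 4: dist = v0:41,v1:4,v2:39,v3:inf,v4:0,v5:4,v6:inf,v7:2,v8:22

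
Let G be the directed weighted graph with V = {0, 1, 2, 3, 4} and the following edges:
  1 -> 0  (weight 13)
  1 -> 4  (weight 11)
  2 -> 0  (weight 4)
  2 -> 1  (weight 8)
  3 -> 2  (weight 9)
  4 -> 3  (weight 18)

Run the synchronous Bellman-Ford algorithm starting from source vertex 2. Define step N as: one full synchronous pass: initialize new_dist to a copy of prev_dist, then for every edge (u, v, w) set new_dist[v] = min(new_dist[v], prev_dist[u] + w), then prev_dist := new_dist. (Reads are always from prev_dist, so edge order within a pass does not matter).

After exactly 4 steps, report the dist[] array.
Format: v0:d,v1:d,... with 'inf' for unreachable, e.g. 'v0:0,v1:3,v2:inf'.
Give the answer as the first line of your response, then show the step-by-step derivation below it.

v0:4,v1:8,v2:0,v3:37,v4:19

step 1: dist = v0:4,v1:8,v2:0,v3:inf,v4:inf
step 2: dist = v0:4,v1:8,v2:0,v3:inf,v4:19
step 3: dist = v0:4,v1:8,v2:0,v3:37,v4:19
step 4: dist = v0:4,v1:8,v2:0,v3:37,v4:19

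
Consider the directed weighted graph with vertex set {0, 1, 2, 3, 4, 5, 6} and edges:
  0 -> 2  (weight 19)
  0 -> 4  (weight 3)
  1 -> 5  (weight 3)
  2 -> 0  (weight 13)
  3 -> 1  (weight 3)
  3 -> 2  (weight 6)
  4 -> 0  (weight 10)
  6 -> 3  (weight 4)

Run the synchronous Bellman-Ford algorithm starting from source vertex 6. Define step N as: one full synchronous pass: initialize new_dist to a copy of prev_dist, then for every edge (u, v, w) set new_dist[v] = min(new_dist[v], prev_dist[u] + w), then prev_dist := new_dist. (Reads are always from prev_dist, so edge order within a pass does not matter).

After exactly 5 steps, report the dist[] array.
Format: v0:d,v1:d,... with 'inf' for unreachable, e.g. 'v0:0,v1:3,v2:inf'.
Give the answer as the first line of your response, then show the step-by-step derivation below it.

v0:23,v1:7,v2:10,v3:4,v4:26,v5:10,v6:0

step 1: dist = v0:inf,v1:inf,v2:inf,v3:4,v4:inf,v5:inf,v6:0
step 2: dist = v0:inf,v1:7,v2:10,v3:4,v4:inf,v5:inf,v6:0
step 3: dist = v0:23,v1:7,v2:10,v3:4,v4:inf,v5:10,v6:0
step 4: dist = v0:23,v1:7,v2:10,v3:4,v4:26,v5:10,v6:0
step 5: dist = v0:23,v1:7,v2:10,v3:4,v4:26,v5:10,v6:0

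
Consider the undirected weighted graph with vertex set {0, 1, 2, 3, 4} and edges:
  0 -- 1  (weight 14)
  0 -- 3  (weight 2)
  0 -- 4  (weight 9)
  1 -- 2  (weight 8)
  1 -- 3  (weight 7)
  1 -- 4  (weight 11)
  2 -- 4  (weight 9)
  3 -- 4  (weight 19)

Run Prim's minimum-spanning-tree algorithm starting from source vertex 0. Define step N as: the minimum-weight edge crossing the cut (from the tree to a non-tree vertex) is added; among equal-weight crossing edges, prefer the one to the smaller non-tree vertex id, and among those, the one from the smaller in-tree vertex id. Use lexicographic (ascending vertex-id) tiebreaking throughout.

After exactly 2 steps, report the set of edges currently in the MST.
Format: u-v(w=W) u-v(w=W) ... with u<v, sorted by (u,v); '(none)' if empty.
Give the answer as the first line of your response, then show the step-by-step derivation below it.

0-3(w=2) 1-3(w=7)

step 1: add edge 0-3 (w=2); MST = {0-3(w=2)}
step 2: add edge 1-3 (w=7); MST = {0-3(w=2) 1-3(w=7)}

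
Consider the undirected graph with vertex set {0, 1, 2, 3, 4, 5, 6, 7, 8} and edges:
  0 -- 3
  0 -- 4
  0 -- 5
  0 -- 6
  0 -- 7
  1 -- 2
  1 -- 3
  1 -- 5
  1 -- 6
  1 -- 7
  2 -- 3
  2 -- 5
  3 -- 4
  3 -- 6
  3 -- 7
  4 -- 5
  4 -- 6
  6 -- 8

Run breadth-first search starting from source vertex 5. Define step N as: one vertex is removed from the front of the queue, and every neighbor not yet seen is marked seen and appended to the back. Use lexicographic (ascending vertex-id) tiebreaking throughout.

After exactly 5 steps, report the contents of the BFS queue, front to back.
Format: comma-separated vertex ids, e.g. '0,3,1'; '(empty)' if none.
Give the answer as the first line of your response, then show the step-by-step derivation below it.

3,6,7

step 1: dequeue 5; queue=[0,1,2,4]; order=5
step 2: dequeue 0; queue=[1,2,4,3,6,7]; order=5,0
step 3: dequeue 1; queue=[2,4,3,6,7]; order=5,0,1
step 4: dequeue 2; queue=[4,3,6,7]; order=5,0,1,2
step 5: dequeue 4; queue=[3,6,7]; order=5,0,1,2,4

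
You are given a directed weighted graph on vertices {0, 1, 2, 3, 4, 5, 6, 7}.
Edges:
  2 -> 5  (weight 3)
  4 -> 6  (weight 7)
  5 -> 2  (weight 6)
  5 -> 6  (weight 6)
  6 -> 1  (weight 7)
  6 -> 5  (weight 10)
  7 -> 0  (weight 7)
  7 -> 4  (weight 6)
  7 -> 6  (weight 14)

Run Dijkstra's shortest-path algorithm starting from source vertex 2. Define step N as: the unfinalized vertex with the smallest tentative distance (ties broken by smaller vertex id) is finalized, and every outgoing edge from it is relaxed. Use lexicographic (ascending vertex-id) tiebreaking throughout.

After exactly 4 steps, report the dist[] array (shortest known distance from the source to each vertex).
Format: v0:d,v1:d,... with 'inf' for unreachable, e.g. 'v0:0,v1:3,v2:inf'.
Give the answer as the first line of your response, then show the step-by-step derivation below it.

v0:inf,v1:16,v2:0,v3:inf,v4:inf,v5:3,v6:9,v7:inf

step 1: dist = v0:inf,v1:inf,v2:0,v3:inf,v4:inf,v5:3,v6:inf,v7:inf
step 2: dist = v0:inf,v1:inf,v2:0,v3:inf,v4:inf,v5:3,v6:9,v7:inf
step 3: dist = v0:inf,v1:16,v2:0,v3:inf,v4:inf,v5:3,v6:9,v7:inf
step 4: dist = v0:inf,v1:16,v2:0,v3:inf,v4:inf,v5:3,v6:9,v7:inf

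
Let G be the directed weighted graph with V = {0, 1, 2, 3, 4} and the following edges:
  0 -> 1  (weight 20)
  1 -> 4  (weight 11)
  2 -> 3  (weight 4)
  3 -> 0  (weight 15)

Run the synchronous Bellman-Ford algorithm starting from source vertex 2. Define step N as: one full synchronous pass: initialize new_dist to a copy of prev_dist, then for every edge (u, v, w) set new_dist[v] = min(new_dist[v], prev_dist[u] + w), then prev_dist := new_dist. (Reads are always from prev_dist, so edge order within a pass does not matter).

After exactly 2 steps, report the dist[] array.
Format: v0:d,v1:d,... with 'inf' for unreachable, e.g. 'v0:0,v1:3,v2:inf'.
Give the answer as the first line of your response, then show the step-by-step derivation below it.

v0:19,v1:inf,v2:0,v3:4,v4:inf

step 1: dist = v0:inf,v1:inf,v2:0,v3:4,v4:inf
step 2: dist = v0:19,v1:inf,v2:0,v3:4,v4:inf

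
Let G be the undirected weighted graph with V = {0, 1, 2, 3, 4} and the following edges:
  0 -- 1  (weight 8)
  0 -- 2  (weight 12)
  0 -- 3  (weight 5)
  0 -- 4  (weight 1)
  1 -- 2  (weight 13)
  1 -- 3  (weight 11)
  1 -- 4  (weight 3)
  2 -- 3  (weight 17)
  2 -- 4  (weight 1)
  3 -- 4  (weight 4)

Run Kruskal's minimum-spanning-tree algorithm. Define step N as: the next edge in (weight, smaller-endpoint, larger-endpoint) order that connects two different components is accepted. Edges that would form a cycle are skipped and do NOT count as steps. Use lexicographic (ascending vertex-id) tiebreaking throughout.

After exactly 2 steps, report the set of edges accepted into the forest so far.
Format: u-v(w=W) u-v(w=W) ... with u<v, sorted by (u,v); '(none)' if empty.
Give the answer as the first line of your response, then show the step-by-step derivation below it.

0-4(w=1) 2-4(w=1)

step 1: add edge 0-4 (w=1); MST = {0-4(w=1)}
step 2: add edge 2-4 (w=1); MST = {0-4(w=1) 2-4(w=1)}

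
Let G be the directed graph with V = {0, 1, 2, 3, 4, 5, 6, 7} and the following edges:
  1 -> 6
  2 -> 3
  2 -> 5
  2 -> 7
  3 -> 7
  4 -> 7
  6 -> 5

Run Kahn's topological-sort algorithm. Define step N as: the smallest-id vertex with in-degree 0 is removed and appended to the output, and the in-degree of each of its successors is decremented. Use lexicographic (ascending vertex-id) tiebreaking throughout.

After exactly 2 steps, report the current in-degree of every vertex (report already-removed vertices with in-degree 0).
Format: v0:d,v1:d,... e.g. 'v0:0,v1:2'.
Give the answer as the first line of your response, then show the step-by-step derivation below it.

v0:0,v1:0,v2:0,v3:1,v4:0,v5:2,v6:0,v7:3

step 1: output 0; order=[0]; indeg=(0,0,0,1,0,2,1,3)
step 2: output 1; order=[0,1]; indeg=(0,0,0,1,0,2,0,3)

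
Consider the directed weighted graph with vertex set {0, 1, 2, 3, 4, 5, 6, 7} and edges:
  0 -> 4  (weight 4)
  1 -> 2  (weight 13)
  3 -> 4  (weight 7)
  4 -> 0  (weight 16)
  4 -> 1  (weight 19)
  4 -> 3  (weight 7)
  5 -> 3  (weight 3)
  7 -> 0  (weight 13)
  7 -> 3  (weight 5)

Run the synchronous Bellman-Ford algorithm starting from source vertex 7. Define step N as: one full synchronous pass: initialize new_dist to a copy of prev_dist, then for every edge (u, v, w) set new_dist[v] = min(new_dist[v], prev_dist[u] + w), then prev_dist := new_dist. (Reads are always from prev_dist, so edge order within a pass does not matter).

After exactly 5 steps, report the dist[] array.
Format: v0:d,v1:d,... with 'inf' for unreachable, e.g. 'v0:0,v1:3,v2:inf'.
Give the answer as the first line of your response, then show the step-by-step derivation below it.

v0:13,v1:31,v2:44,v3:5,v4:12,v5:inf,v6:inf,v7:0

step 1: dist = v0:13,v1:inf,v2:inf,v3:5,v4:inf,v5:inf,v6:inf,v7:0
step 2: dist = v0:13,v1:inf,v2:inf,v3:5,v4:12,v5:inf,v6:inf,v7:0
step 3: dist = v0:13,v1:31,v2:inf,v3:5,v4:12,v5:inf,v6:inf,v7:0
step 4: dist = v0:13,v1:31,v2:44,v3:5,v4:12,v5:inf,v6:inf,v7:0
step 5: dist = v0:13,v1:31,v2:44,v3:5,v4:12,v5:inf,v6:inf,v7:0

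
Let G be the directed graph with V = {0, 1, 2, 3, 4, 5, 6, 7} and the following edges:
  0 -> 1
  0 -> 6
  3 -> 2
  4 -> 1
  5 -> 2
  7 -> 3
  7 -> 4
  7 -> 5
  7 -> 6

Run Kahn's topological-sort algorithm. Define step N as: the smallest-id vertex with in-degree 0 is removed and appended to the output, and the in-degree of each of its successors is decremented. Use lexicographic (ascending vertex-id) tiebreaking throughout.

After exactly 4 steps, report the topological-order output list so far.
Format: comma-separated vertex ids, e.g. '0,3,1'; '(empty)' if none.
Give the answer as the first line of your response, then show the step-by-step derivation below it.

0,7,3,4

step 1: output 0; order=[0]; indeg=(0,1,2,1,1,1,1,0)
step 2: output 7; order=[0,7]; indeg=(0,1,2,0,0,0,0,0)
step 3: output 3; order=[0,7,3]; indeg=(0,1,1,0,0,0,0,0)
step 4: output 4; order=[0,7,3,4]; indeg=(0,0,1,0,0,0,0,0)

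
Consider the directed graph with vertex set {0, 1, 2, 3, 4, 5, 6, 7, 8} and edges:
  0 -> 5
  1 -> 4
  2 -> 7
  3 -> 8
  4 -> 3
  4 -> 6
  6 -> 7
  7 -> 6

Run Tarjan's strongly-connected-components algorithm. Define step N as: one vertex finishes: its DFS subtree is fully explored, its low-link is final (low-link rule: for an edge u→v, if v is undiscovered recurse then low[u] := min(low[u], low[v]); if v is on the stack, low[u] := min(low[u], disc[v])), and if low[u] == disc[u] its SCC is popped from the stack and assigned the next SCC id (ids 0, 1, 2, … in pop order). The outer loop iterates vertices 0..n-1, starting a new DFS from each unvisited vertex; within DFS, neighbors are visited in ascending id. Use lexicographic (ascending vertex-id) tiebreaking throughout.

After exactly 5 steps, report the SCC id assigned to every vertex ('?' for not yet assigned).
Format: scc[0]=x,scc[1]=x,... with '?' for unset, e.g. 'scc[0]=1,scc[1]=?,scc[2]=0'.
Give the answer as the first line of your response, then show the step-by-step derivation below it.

scc[0]=1,scc[1]=?,scc[2]=?,scc[3]=3,scc[4]=?,scc[5]=0,scc[6]=?,scc[7]=?,scc[8]=2

step 1: low=(low[0]=0,low[1]=?,low[2]=?,low[3]=?,low[4]=?,low[5]=1,low[6]=?,low[7]=?,low[8]=?); scc=(scc[0]=?,scc[1]=?,scc[2]=?,scc[3]=?,scc[4]=?,scc[5]=0,scc[6]=?,scc[7]=?,scc[8]=?)
step 2: low=(low[0]=0,low[1]=?,low[2]=?,low[3]=?,low[4]=?,low[5]=1,low[6]=?,low[7]=?,low[8]=?); scc=(scc[0]=1,scc[1]=?,scc[2]=?,scc[3]=?,scc[4]=?,scc[5]=0,scc[6]=?,scc[7]=?,scc[8]=?)
step 3: low=(low[0]=0,low[1]=2,low[2]=?,low[3]=4,low[4]=3,low[5]=1,low[6]=?,low[7]=?,low[8]=5); scc=(scc[0]=1,scc[1]=?,scc[2]=?,scc[3]=?,scc[4]=?,scc[5]=0,scc[6]=?,scc[7]=?,scc[8]=2)
step 4: low=(low[0]=0,low[1]=2,low[2]=?,low[3]=4,low[4]=3,low[5]=1,low[6]=?,low[7]=?,low[8]=5); scc=(scc[0]=1,scc[1]=?,scc[2]=?,scc[3]=3,scc[4]=?,scc[5]=0,scc[6]=?,scc[7]=?,scc[8]=2)
step 5: low=(low[0]=0,low[1]=2,low[2]=?,low[3]=4,low[4]=3,low[5]=1,low[6]=6,low[7]=6,low[8]=5); scc=(scc[0]=1,scc[1]=?,scc[2]=?,scc[3]=3,scc[4]=?,scc[5]=0,scc[6]=?,scc[7]=?,scc[8]=2)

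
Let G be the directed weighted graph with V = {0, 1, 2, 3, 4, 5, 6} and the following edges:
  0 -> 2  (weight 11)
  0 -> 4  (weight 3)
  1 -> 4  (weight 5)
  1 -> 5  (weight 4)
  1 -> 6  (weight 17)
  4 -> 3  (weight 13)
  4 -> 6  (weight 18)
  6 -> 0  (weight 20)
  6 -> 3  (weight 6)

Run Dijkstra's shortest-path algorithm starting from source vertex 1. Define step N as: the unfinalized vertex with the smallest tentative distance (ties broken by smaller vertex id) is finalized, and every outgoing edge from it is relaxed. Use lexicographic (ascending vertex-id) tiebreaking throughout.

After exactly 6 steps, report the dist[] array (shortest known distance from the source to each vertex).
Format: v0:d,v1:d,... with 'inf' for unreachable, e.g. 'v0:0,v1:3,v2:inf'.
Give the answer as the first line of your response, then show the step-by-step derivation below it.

v0:37,v1:0,v2:48,v3:18,v4:5,v5:4,v6:17

step 1: dist = v0:inf,v1:0,v2:inf,v3:inf,v4:5,v5:4,v6:17
step 2: dist = v0:inf,v1:0,v2:inf,v3:inf,v4:5,v5:4,v6:17
step 3: dist = v0:inf,v1:0,v2:inf,v3:18,v4:5,v5:4,v6:17
step 4: dist = v0:37,v1:0,v2:inf,v3:18,v4:5,v5:4,v6:17
step 5: dist = v0:37,v1:0,v2:inf,v3:18,v4:5,v5:4,v6:17
step 6: dist = v0:37,v1:0,v2:48,v3:18,v4:5,v5:4,v6:17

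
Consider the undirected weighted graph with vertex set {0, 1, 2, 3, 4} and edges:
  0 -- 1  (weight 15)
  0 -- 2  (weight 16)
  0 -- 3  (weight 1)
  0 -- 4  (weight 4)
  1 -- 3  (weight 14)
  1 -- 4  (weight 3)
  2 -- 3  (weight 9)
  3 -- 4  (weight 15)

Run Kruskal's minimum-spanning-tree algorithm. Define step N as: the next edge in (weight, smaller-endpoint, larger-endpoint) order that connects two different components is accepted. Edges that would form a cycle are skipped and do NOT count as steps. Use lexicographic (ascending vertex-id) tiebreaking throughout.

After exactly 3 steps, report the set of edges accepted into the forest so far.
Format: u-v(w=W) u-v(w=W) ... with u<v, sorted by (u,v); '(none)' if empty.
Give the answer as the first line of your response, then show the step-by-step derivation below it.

0-3(w=1) 0-4(w=4) 1-4(w=3)

step 1: add edge 0-3 (w=1); MST = {0-3(w=1)}
step 2: add edge 1-4 (w=3); MST = {0-3(w=1) 1-4(w=3)}
step 3: add edge 0-4 (w=4); MST = {0-3(w=1) 0-4(w=4) 1-4(w=3)}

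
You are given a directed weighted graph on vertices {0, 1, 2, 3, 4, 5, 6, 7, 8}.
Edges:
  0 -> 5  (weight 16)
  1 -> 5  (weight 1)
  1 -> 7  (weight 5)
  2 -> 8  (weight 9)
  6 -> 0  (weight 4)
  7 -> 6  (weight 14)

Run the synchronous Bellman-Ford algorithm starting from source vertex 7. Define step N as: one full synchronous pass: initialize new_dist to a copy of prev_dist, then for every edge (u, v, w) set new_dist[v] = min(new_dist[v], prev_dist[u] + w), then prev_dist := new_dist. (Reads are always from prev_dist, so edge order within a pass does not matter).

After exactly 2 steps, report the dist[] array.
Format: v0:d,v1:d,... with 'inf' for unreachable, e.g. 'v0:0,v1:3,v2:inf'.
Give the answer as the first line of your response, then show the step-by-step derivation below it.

v0:18,v1:inf,v2:inf,v3:inf,v4:inf,v5:inf,v6:14,v7:0,v8:inf

step 1: dist = v0:inf,v1:inf,v2:inf,v3:inf,v4:inf,v5:inf,v6:14,v7:0,v8:inf
step 2: dist = v0:18,v1:inf,v2:inf,v3:inf,v4:inf,v5:inf,v6:14,v7:0,v8:inf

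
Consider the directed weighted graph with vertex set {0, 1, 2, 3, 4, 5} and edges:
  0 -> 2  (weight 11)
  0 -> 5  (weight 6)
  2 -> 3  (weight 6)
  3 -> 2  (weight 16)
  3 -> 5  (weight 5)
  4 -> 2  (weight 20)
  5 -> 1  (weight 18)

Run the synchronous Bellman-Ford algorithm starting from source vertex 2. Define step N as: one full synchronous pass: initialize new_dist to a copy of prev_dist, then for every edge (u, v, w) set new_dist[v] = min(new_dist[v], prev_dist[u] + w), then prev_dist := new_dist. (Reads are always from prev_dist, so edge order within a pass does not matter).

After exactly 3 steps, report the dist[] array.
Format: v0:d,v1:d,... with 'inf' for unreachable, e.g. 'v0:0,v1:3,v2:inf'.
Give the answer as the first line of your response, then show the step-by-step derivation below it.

v0:inf,v1:29,v2:0,v3:6,v4:inf,v5:11

step 1: dist = v0:inf,v1:inf,v2:0,v3:6,v4:inf,v5:inf
step 2: dist = v0:inf,v1:inf,v2:0,v3:6,v4:inf,v5:11
step 3: dist = v0:inf,v1:29,v2:0,v3:6,v4:inf,v5:11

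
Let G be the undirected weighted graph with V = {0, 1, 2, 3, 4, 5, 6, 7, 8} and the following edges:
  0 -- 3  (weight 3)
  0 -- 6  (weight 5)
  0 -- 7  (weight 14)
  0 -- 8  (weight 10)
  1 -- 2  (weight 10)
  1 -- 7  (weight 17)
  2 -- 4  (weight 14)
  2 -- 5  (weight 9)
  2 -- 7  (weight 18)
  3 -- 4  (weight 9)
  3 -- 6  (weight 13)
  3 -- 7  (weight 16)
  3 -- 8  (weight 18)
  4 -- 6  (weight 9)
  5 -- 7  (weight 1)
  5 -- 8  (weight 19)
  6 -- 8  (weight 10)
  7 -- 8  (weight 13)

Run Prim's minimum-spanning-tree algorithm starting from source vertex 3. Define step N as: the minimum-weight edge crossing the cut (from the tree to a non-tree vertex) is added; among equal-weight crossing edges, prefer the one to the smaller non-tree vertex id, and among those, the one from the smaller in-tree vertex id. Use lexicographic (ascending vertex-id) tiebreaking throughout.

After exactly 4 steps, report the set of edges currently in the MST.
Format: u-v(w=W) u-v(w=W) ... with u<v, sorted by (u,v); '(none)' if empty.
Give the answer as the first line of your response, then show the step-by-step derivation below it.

0-3(w=3) 0-6(w=5) 0-8(w=10) 3-4(w=9)

step 1: add edge 0-3 (w=3); MST = {0-3(w=3)}
step 2: add edge 0-6 (w=5); MST = {0-3(w=3) 0-6(w=5)}
step 3: add edge 3-4 (w=9); MST = {0-3(w=3) 0-6(w=5) 3-4(w=9)}
step 4: add edge 0-8 (w=10); MST = {0-3(w=3) 0-6(w=5) 0-8(w=10) 3-4(w=9)}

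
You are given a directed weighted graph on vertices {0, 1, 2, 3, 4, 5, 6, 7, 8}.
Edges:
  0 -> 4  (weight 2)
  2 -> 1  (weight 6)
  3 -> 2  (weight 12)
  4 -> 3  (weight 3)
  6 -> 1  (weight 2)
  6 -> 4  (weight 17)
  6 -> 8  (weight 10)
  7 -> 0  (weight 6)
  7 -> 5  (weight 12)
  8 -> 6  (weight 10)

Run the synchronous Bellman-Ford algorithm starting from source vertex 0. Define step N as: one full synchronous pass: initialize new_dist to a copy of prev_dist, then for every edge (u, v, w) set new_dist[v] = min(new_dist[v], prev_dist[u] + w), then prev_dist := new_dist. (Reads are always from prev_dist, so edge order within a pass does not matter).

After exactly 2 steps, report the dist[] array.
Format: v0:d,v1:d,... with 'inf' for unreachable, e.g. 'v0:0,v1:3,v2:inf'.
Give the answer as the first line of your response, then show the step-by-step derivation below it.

v0:0,v1:inf,v2:inf,v3:5,v4:2,v5:inf,v6:inf,v7:inf,v8:inf

step 1: dist = v0:0,v1:inf,v2:inf,v3:inf,v4:2,v5:inf,v6:inf,v7:inf,v8:inf
step 2: dist = v0:0,v1:inf,v2:inf,v3:5,v4:2,v5:inf,v6:inf,v7:inf,v8:inf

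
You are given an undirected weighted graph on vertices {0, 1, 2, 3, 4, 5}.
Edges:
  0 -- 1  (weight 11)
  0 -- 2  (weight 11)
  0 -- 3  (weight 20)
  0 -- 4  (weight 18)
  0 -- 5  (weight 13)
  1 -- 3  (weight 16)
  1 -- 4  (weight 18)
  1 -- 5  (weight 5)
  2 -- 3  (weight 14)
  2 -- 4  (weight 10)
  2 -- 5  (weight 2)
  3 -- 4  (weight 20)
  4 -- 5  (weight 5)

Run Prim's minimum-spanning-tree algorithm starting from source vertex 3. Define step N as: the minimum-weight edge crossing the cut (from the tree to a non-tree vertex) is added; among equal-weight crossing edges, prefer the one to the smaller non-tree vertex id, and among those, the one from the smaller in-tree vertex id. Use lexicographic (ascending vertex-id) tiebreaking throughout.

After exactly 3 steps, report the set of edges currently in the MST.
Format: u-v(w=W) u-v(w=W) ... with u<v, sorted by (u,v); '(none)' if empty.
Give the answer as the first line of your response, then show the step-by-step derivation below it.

1-5(w=5) 2-3(w=14) 2-5(w=2)

step 1: add edge 2-3 (w=14); MST = {2-3(w=14)}
step 2: add edge 2-5 (w=2); MST = {2-3(w=14) 2-5(w=2)}
step 3: add edge 1-5 (w=5); MST = {1-5(w=5) 2-3(w=14) 2-5(w=2)}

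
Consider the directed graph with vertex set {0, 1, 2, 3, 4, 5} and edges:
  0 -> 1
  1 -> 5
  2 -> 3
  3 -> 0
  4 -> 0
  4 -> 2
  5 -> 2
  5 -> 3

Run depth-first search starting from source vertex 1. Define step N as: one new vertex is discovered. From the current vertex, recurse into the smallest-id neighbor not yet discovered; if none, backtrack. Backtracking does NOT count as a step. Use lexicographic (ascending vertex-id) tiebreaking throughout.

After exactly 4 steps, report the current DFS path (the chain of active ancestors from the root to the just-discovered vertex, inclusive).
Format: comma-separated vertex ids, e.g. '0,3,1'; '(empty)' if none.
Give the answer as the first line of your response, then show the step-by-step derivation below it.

1,5,2,3

step 1: discover 1; path=1; order=1
step 2: discover 5; path=1>5; order=1,5
step 3: discover 2; path=1>5>2; order=1,5,2
step 4: discover 3; path=1>5>2>3; order=1,5,2,3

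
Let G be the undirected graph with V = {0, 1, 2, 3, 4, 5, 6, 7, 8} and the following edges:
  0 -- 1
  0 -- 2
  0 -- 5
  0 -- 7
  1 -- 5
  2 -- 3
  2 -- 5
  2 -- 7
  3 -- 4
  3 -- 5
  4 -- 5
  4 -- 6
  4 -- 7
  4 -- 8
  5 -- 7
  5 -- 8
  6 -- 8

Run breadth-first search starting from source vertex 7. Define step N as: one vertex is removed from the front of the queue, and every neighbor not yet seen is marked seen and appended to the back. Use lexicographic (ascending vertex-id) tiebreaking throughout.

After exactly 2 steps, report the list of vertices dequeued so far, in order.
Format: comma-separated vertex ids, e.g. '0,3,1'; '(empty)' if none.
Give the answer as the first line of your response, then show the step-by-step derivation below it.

7,0

step 1: dequeue 7; queue=[0,2,4,5]; order=7
step 2: dequeue 0; queue=[2,4,5,1]; order=7,0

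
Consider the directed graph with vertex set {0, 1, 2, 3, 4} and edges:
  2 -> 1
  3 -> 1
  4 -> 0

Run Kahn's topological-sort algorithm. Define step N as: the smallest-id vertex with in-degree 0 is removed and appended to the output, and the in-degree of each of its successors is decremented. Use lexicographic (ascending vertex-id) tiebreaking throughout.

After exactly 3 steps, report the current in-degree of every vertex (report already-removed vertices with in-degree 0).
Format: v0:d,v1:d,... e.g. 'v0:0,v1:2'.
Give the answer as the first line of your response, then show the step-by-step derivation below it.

v0:1,v1:0,v2:0,v3:0,v4:0

step 1: output 2; order=[2]; indeg=(1,1,0,0,0)
step 2: output 3; order=[2,3]; indeg=(1,0,0,0,0)
step 3: output 1; order=[2,3,1]; indeg=(1,0,0,0,0)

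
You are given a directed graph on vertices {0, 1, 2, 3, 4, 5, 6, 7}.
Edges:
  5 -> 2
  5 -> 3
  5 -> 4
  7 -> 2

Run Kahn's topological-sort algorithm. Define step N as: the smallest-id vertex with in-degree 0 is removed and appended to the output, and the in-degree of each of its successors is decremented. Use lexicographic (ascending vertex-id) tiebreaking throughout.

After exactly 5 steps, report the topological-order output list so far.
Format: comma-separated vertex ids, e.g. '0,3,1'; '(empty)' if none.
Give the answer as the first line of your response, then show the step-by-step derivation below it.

0,1,5,3,4

step 1: output 0; order=[0]; indeg=(0,0,2,1,1,0,0,0)
step 2: output 1; order=[0,1]; indeg=(0,0,2,1,1,0,0,0)
step 3: output 5; order=[0,1,5]; indeg=(0,0,1,0,0,0,0,0)
step 4: output 3; order=[0,1,5,3]; indeg=(0,0,1,0,0,0,0,0)
step 5: output 4; order=[0,1,5,3,4]; indeg=(0,0,1,0,0,0,0,0)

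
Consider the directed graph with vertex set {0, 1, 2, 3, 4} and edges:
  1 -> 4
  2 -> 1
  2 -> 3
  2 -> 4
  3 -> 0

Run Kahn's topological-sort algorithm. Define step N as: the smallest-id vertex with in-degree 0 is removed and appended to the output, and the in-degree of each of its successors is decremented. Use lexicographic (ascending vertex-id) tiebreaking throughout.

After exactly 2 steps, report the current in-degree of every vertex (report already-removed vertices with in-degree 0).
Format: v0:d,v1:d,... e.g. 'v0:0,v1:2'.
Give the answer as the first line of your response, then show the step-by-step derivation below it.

v0:1,v1:0,v2:0,v3:0,v4:0

step 1: output 2; order=[2]; indeg=(1,0,0,0,1)
step 2: output 1; order=[2,1]; indeg=(1,0,0,0,0)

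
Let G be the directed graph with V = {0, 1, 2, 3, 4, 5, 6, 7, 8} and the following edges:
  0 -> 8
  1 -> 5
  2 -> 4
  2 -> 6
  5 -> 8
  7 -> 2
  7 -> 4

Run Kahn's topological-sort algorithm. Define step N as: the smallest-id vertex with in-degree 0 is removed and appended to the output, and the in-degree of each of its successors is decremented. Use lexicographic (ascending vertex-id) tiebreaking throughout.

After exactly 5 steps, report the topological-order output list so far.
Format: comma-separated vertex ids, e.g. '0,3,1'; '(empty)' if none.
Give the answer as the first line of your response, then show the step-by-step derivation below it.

0,1,3,5,7

step 1: output 0; order=[0]; indeg=(0,0,1,0,2,1,1,0,1)
step 2: output 1; order=[0,1]; indeg=(0,0,1,0,2,0,1,0,1)
step 3: output 3; order=[0,1,3]; indeg=(0,0,1,0,2,0,1,0,1)
step 4: output 5; order=[0,1,3,5]; indeg=(0,0,1,0,2,0,1,0,0)
step 5: output 7; order=[0,1,3,5,7]; indeg=(0,0,0,0,1,0,1,0,0)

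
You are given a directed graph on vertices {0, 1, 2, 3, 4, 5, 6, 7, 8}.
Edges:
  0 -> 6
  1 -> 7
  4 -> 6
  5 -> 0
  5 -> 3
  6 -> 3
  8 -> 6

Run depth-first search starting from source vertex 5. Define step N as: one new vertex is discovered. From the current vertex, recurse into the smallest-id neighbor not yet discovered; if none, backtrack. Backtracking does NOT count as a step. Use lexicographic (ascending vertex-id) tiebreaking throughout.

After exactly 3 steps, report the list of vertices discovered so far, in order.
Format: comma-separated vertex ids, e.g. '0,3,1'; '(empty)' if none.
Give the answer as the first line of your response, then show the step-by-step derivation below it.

5,0,6

step 1: discover 5; path=5; order=5
step 2: discover 0; path=5>0; order=5,0
step 3: discover 6; path=5>0>6; order=5,0,6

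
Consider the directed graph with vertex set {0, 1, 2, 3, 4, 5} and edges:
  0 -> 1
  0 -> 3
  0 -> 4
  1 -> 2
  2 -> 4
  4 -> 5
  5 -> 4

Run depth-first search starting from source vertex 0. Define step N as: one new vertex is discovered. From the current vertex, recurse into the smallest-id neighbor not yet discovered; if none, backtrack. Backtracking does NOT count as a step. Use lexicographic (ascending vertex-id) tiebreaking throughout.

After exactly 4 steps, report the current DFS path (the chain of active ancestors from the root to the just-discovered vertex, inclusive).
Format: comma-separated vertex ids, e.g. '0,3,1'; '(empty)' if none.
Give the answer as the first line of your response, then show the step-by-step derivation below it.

0,1,2,4

step 1: discover 0; path=0; order=0
step 2: discover 1; path=0>1; order=0,1
step 3: discover 2; path=0>1>2; order=0,1,2
step 4: discover 4; path=0>1>2>4; order=0,1,2,4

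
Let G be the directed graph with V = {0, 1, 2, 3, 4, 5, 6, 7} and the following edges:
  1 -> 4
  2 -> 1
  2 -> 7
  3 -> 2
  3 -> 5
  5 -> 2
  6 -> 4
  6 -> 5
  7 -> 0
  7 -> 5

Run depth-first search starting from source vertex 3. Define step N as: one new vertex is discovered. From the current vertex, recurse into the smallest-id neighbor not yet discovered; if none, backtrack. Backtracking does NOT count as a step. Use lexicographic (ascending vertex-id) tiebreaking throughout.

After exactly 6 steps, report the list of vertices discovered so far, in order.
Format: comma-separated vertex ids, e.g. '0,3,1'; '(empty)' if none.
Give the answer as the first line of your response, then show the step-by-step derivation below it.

3,2,1,4,7,0

step 1: discover 3; path=3; order=3
step 2: discover 2; path=3>2; order=3,2
step 3: discover 1; path=3>2>1; order=3,2,1
step 4: discover 4; path=3>2>1>4; order=3,2,1,4
step 5: discover 7; path=3>2>7; order=3,2,1,4,7
step 6: discover 0; path=3>2>7>0; order=3,2,1,4,7,0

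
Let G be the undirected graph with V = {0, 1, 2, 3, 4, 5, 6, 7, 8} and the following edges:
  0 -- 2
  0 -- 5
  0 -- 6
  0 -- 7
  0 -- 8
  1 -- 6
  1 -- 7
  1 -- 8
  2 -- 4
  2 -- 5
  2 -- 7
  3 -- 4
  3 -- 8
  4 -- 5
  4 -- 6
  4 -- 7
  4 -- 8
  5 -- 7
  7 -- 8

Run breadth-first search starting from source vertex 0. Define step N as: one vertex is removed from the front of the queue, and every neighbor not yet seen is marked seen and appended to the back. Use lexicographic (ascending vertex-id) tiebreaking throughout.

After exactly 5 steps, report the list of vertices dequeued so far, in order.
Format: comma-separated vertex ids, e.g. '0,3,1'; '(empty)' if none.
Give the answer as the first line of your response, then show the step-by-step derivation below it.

0,2,5,6,7

step 1: dequeue 0; queue=[2,5,6,7,8]; order=0
step 2: dequeue 2; queue=[5,6,7,8,4]; order=0,2
step 3: dequeue 5; queue=[6,7,8,4]; order=0,2,5
step 4: dequeue 6; queue=[7,8,4,1]; order=0,2,5,6
step 5: dequeue 7; queue=[8,4,1]; order=0,2,5,6,7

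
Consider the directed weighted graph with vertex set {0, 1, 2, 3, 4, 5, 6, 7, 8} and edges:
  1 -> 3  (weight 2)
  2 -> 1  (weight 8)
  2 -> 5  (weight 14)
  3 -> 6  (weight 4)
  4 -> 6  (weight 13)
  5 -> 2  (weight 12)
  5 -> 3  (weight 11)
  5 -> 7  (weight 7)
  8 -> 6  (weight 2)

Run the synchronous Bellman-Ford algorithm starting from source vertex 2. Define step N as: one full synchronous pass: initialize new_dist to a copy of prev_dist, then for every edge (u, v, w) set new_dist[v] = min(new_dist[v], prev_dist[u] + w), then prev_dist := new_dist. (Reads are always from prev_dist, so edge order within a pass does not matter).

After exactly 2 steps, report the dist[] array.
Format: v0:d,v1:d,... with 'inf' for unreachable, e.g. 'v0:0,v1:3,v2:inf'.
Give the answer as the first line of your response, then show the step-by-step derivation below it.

v0:inf,v1:8,v2:0,v3:10,v4:inf,v5:14,v6:inf,v7:21,v8:inf

step 1: dist = v0:inf,v1:8,v2:0,v3:inf,v4:inf,v5:14,v6:inf,v7:inf,v8:inf
step 2: dist = v0:inf,v1:8,v2:0,v3:10,v4:inf,v5:14,v6:inf,v7:21,v8:inf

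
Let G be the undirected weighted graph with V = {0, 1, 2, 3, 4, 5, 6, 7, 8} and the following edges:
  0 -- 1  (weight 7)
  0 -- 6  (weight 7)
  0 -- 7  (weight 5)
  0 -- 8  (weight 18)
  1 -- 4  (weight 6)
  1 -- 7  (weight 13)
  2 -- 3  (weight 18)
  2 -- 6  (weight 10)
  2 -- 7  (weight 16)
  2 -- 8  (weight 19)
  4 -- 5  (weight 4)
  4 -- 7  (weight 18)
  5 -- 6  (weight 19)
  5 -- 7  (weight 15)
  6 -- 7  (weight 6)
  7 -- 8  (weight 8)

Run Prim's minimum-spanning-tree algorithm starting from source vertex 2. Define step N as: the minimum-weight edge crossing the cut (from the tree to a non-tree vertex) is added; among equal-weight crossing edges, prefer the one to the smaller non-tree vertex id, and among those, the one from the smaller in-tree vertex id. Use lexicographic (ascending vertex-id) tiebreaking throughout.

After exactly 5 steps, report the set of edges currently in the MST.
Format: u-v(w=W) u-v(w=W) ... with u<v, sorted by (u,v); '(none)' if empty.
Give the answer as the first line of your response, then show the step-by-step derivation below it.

0-1(w=7) 0-7(w=5) 1-4(w=6) 2-6(w=10) 6-7(w=6)

step 1: add edge 2-6 (w=10); MST = {2-6(w=10)}
step 2: add edge 6-7 (w=6); MST = {2-6(w=10) 6-7(w=6)}
step 3: add edge 0-7 (w=5); MST = {0-7(w=5) 2-6(w=10) 6-7(w=6)}
step 4: add edge 0-1 (w=7); MST = {0-1(w=7) 0-7(w=5) 2-6(w=10) 6-7(w=6)}
step 5: add edge 1-4 (w=6); MST = {0-1(w=7) 0-7(w=5) 1-4(w=6) 2-6(w=10) 6-7(w=6)}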